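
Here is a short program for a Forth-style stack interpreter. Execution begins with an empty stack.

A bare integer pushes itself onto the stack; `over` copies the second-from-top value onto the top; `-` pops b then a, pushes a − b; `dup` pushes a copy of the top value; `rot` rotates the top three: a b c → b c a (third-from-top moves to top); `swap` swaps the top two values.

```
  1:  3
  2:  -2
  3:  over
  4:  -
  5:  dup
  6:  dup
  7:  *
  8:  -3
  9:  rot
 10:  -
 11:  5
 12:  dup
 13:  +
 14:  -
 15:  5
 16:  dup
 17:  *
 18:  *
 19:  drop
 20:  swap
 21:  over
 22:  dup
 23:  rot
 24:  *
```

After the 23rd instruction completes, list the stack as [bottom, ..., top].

3     3
-2    3 -2
over  3 -2 3
-     3 -5
dup   3 -5 -5
dup   3 -5 -5 -5
*     3 -5 25
-3    3 -5 25 -3
rot   3 25 -3 -5
-     3 25 2
5     3 25 2 5
dup   3 25 2 5 5
+     3 25 2 10
-     3 25 -8
5     3 25 -8 5
dup   3 25 -8 5 5
*     3 25 -8 25
*     3 25 -200
drop  3 25
swap  25 3
over  25 3 25
dup   25 3 25 25
rot   25 25 25 3

[25, 25, 25, 3]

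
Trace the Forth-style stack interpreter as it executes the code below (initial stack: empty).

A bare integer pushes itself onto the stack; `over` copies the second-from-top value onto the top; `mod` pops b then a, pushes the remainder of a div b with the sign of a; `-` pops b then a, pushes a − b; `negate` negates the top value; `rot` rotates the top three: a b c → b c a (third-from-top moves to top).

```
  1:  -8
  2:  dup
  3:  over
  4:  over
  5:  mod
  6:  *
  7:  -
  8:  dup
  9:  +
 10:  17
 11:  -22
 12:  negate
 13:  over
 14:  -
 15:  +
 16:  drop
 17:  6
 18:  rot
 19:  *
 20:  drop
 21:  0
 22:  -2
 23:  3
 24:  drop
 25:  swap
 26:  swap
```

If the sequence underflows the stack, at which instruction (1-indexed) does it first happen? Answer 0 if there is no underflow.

-8     -> [-8]
dup    -> [-8, -8]
over   -> [-8, -8, -8]
over   -> [-8, -8, -8, -8]
mod    -> [-8, -8, 0]
*      -> [-8, 0]
-      -> [-8]
dup    -> [-8, -8]
+      -> [-16]
17     -> [-16, 17]
-22    -> [-16, 17, -22]
negate -> [-16, 17, 22]
over   -> [-16, 17, 22, 17]
-      -> [-16, 17, 5]
+      -> [-16, 22]
drop   -> [-16]
6      -> [-16, 6]
rot  — needs 3 operands, stack has 2 → underflow

18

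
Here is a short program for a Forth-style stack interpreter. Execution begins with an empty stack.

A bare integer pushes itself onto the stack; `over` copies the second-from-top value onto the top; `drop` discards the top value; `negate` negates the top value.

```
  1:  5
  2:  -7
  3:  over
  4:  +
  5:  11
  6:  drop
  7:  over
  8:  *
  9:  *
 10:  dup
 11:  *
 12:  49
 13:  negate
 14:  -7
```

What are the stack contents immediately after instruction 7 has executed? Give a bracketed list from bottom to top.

5    : [5]
-7   : [5, -7]
over : [5, -7, 5]
+    : [5, -2]
11   : [5, -2, 11]
drop : [5, -2]
over : [5, -2, 5]

[5, -2, 5]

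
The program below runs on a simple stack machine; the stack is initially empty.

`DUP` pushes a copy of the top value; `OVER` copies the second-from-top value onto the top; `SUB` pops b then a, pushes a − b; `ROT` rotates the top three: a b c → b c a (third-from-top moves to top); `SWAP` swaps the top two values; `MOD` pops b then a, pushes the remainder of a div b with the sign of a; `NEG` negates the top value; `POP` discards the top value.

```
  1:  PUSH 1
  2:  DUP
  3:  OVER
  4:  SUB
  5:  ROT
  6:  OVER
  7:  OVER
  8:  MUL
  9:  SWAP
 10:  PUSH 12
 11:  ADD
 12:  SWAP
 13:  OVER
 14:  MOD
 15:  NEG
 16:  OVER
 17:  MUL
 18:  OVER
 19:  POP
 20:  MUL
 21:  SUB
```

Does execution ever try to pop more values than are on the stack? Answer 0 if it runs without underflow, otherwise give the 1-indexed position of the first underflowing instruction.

PUSH 1 → [1]
DUP    → [1, 1]
OVER   → [1, 1, 1]
SUB    → [1, 0]
ROT  — needs 3 operands, stack has 2 → underflow

5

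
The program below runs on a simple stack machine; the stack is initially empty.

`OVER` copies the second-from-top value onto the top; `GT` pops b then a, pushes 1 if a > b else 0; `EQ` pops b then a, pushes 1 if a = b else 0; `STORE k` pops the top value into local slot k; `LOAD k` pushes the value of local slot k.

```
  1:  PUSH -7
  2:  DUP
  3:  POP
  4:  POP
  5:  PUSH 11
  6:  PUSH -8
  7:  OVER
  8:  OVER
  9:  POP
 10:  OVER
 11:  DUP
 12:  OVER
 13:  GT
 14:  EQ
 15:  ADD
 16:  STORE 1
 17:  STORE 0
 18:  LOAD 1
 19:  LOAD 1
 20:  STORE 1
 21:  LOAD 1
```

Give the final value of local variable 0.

-8

PUSH -7 → [-7]
DUP     → [-7, -7]
POP     → [-7]
POP     → []
PUSH 11 → [11]
PUSH -8 → [11, -8]
OVER    → [11, -8, 11]
OVER    → [11, -8, 11, -8]
POP     → [11, -8, 11]
OVER    → [11, -8, 11, -8]
DUP     → [11, -8, 11, -8, -8]
OVER    → [11, -8, 11, -8, -8, -8]
GT      → [11, -8, 11, -8, 0]
EQ      → [11, -8, 11, 0]
ADD     → [11, -8, 11]
STORE 1 → [11, -8]
STORE 0 → [11]
LOAD 1  → [11, 11]
LOAD 1  → [11, 11, 11]
STORE 1 → [11, 11]
LOAD 1  → [11, 11, 11]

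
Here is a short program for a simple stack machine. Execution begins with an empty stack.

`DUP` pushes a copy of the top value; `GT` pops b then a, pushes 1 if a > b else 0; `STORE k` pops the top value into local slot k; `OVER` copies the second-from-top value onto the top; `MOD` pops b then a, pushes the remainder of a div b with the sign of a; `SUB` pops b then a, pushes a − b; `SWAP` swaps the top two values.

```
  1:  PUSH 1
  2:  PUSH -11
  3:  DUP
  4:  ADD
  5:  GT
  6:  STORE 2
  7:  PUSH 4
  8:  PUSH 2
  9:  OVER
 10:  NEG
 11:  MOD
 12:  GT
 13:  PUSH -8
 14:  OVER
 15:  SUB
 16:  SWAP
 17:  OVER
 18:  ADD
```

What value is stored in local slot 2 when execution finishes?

PUSH 1   -> [1]
PUSH -11 -> [1, -11]
DUP      -> [1, -11, -11]
ADD      -> [1, -22]
GT       -> [1]
STORE 2  -> []
PUSH 4   -> [4]
PUSH 2   -> [4, 2]
OVER     -> [4, 2, 4]
NEG      -> [4, 2, -4]
MOD      -> [4, 2]
GT       -> [1]
PUSH -8  -> [1, -8]
OVER     -> [1, -8, 1]
SUB      -> [1, -9]
SWAP     -> [-9, 1]
OVER     -> [-9, 1, -9]
ADD      -> [-9, -8]

1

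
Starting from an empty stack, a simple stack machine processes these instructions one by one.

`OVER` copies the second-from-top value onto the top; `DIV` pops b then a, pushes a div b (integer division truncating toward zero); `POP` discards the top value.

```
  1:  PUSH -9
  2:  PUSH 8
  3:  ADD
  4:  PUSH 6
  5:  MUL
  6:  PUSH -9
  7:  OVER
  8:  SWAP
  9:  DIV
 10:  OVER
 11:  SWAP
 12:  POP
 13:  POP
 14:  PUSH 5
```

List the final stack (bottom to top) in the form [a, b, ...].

PUSH -9 : -9
PUSH 8  : -9 8
ADD     : -1
PUSH 6  : -1 6
MUL     : -6
PUSH -9 : -6 -9
OVER    : -6 -9 -6
SWAP    : -6 -6 -9
DIV     : -6 0
OVER    : -6 0 -6
SWAP    : -6 -6 0
POP     : -6 -6
POP     : -6
PUSH 5  : -6 5

[-6, 5]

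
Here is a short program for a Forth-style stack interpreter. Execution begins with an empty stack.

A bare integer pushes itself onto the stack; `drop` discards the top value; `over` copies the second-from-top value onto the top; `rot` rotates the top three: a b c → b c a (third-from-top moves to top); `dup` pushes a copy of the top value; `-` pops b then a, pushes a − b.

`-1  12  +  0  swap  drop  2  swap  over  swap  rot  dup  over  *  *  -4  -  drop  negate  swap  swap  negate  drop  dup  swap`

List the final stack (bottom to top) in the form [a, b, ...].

-1      [-1]
12      [-1, 12]
+       [11]
0       [11, 0]
swap    [0, 11]
drop    [0]
2       [0, 2]
swap    [2, 0]
over    [2, 0, 2]
swap    [2, 2, 0]
rot     [2, 0, 2]
dup     [2, 0, 2, 2]
over    [2, 0, 2, 2, 2]
*       [2, 0, 2, 4]
*       [2, 0, 8]
-4      [2, 0, 8, -4]
-       [2, 0, 12]
drop    [2, 0]
negate  [2, 0]
swap    [0, 2]
swap    [2, 0]
negate  [2, 0]
drop    [2]
dup     [2, 2]
swap    [2, 2]

[2, 2]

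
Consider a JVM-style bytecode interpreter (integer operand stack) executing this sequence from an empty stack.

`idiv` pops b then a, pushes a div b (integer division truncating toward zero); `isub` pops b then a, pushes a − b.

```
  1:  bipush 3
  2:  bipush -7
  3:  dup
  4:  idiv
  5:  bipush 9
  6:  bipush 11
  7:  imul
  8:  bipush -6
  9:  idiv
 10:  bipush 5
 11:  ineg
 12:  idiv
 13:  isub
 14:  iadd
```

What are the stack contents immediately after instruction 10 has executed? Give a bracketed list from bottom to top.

[3, 1, -16, 5]

bipush 3   [3]
bipush -7  [3, -7]
dup        [3, -7, -7]
idiv       [3, 1]
bipush 9   [3, 1, 9]
bipush 11  [3, 1, 9, 11]
imul       [3, 1, 99]
bipush -6  [3, 1, 99, -6]
idiv       [3, 1, -16]
bipush 5   [3, 1, -16, 5]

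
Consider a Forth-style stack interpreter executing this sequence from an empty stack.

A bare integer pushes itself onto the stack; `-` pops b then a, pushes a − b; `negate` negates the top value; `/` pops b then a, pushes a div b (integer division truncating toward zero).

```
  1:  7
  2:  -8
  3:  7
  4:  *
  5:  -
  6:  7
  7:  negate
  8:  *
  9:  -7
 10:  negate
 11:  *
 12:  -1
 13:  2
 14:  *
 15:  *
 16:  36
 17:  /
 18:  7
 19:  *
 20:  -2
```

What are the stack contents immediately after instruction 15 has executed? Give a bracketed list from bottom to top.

[6174]

7      → 7
-8     → 7 -8
7      → 7 -8 7
*      → 7 -56
-      → 63
7      → 63 7
negate → 63 -7
*      → -441
-7     → -441 -7
negate → -441 7
*      → -3087
-1     → -3087 -1
2      → -3087 -1 2
*      → -3087 -2
*      → 6174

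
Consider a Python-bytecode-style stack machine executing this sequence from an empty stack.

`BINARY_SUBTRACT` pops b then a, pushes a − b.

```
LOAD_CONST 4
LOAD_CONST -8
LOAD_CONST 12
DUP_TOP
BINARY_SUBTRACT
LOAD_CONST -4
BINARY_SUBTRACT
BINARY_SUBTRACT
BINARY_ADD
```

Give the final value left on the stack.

LOAD_CONST 4    → 4
LOAD_CONST -8   → 4 -8
LOAD_CONST 12   → 4 -8 12
DUP_TOP         → 4 -8 12 12
BINARY_SUBTRACT → 4 -8 0
LOAD_CONST -4   → 4 -8 0 -4
BINARY_SUBTRACT → 4 -8 4
BINARY_SUBTRACT → 4 -12
BINARY_ADD      → -8

-8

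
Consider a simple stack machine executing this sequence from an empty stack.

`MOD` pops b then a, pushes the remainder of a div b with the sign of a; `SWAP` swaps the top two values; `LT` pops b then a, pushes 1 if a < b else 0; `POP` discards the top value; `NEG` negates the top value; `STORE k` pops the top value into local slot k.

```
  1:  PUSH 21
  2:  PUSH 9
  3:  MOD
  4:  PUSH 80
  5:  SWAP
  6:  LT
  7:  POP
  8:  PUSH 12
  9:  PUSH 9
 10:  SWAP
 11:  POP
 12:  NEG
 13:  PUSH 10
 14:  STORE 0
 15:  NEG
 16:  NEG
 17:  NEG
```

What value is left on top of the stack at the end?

9

PUSH 21 : [21]
PUSH 9  : [21, 9]
MOD     : [3]
PUSH 80 : [3, 80]
SWAP    : [80, 3]
LT      : [0]
POP     : []
PUSH 12 : [12]
PUSH 9  : [12, 9]
SWAP    : [9, 12]
POP     : [9]
NEG     : [-9]
PUSH 10 : [-9, 10]
STORE 0 : [-9]
NEG     : [9]
NEG     : [-9]
NEG     : [9]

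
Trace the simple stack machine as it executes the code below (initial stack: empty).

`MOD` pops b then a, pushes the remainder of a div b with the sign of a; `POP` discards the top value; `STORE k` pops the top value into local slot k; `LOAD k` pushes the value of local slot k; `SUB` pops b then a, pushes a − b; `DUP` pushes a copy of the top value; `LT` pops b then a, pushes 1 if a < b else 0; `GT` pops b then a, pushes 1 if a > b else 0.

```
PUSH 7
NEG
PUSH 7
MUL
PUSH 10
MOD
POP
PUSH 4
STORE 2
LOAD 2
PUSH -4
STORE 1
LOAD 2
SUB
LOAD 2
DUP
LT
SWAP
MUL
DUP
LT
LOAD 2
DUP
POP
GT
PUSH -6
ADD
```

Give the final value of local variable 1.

-4

PUSH 7  -> [7]
NEG     -> [-7]
PUSH 7  -> [-7, 7]
MUL     -> [-49]
PUSH 10 -> [-49, 10]
MOD     -> [-9]
POP     -> []
PUSH 4  -> [4]
STORE 2 -> []
LOAD 2  -> [4]
PUSH -4 -> [4, -4]
STORE 1 -> [4]
LOAD 2  -> [4, 4]
SUB     -> [0]
LOAD 2  -> [0, 4]
DUP     -> [0, 4, 4]
LT      -> [0, 0]
SWAP    -> [0, 0]
MUL     -> [0]
DUP     -> [0, 0]
LT      -> [0]
LOAD 2  -> [0, 4]
DUP     -> [0, 4, 4]
POP     -> [0, 4]
GT      -> [0]
PUSH -6 -> [0, -6]
ADD     -> [-6]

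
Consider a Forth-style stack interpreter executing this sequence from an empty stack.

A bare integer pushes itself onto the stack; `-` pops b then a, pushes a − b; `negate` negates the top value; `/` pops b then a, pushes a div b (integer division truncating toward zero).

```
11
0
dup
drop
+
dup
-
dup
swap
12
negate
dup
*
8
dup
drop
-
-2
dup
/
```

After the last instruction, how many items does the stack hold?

4

11     → [11]
0      → [11, 0]
dup    → [11, 0, 0]
drop   → [11, 0]
+      → [11]
dup    → [11, 11]
-      → [0]
dup    → [0, 0]
swap   → [0, 0]
12     → [0, 0, 12]
negate → [0, 0, -12]
dup    → [0, 0, -12, -12]
*      → [0, 0, 144]
8      → [0, 0, 144, 8]
dup    → [0, 0, 144, 8, 8]
drop   → [0, 0, 144, 8]
-      → [0, 0, 136]
-2     → [0, 0, 136, -2]
dup    → [0, 0, 136, -2, -2]
/      → [0, 0, 136, 1]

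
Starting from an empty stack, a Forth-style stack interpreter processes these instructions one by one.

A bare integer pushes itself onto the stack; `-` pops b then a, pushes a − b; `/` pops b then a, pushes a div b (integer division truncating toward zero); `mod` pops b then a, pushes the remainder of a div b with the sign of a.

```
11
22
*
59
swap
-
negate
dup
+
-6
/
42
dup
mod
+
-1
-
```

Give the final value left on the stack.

-60

11     : 11
22     : 11 22
*      : 242
59     : 242 59
swap   : 59 242
-      : -183
negate : 183
dup    : 183 183
+      : 366
-6     : 366 -6
/      : -61
42     : -61 42
dup    : -61 42 42
mod    : -61 0
+      : -61
-1     : -61 -1
-      : -60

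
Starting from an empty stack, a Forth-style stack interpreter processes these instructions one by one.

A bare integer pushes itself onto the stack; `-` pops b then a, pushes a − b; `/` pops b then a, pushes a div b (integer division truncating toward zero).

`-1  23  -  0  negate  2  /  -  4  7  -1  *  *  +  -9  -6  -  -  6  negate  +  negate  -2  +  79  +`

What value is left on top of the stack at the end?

-1     -> -1
23     -> -1 23
-      -> -24
0      -> -24 0
negate -> -24 0
2      -> -24 0 2
/      -> -24 0
-      -> -24
4      -> -24 4
7      -> -24 4 7
-1     -> -24 4 7 -1
*      -> -24 4 -7
*      -> -24 -28
+      -> -52
-9     -> -52 -9
-6     -> -52 -9 -6
-      -> -52 -3
-      -> -49
6      -> -49 6
negate -> -49 -6
+      -> -55
negate -> 55
-2     -> 55 -2
+      -> 53
79     -> 53 79
+      -> 132

132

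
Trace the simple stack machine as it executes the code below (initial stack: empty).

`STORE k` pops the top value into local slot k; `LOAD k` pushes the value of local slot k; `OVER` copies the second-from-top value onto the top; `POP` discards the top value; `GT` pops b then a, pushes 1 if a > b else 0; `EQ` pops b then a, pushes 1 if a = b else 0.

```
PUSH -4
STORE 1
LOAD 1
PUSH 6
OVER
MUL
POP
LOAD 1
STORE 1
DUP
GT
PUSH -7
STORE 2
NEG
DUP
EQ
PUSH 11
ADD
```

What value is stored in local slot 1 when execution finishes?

PUSH -4  [-4]
STORE 1  []
LOAD 1   [-4]
PUSH 6   [-4, 6]
OVER     [-4, 6, -4]
MUL      [-4, -24]
POP      [-4]
LOAD 1   [-4, -4]
STORE 1  [-4]
DUP      [-4, -4]
GT       [0]
PUSH -7  [0, -7]
STORE 2  [0]
NEG      [0]
DUP      [0, 0]
EQ       [1]
PUSH 11  [1, 11]
ADD      [12]

-4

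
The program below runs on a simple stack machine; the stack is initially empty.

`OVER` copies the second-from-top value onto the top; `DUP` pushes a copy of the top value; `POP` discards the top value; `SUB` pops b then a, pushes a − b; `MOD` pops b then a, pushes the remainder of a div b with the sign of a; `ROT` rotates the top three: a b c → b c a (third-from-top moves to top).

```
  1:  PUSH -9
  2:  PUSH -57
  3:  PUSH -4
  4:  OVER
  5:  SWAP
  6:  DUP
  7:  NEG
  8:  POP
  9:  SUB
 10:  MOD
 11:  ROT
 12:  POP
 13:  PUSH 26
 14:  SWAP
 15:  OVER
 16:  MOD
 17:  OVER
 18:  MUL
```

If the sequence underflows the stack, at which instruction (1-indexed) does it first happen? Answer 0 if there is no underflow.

PUSH -9  → -9
PUSH -57 → -9 -57
PUSH -4  → -9 -57 -4
OVER     → -9 -57 -4 -57
SWAP     → -9 -57 -57 -4
DUP      → -9 -57 -57 -4 -4
NEG      → -9 -57 -57 -4 4
POP      → -9 -57 -57 -4
SUB      → -9 -57 -53
MOD      → -9 -4
ROT  — needs 3 operands, stack has 2 → underflow

11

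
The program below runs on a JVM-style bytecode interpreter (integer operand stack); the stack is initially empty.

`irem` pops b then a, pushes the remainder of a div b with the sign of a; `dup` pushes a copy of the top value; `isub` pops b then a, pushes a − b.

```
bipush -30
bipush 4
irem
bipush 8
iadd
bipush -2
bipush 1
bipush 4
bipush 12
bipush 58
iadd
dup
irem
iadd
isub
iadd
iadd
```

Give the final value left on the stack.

1

bipush -30 → -30
bipush 4   → -30 4
irem       → -2
bipush 8   → -2 8
iadd       → 6
bipush -2  → 6 -2
bipush 1   → 6 -2 1
bipush 4   → 6 -2 1 4
bipush 12  → 6 -2 1 4 12
bipush 58  → 6 -2 1 4 12 58
iadd       → 6 -2 1 4 70
dup        → 6 -2 1 4 70 70
irem       → 6 -2 1 4 0
iadd       → 6 -2 1 4
isub       → 6 -2 -3
iadd       → 6 -5
iadd       → 1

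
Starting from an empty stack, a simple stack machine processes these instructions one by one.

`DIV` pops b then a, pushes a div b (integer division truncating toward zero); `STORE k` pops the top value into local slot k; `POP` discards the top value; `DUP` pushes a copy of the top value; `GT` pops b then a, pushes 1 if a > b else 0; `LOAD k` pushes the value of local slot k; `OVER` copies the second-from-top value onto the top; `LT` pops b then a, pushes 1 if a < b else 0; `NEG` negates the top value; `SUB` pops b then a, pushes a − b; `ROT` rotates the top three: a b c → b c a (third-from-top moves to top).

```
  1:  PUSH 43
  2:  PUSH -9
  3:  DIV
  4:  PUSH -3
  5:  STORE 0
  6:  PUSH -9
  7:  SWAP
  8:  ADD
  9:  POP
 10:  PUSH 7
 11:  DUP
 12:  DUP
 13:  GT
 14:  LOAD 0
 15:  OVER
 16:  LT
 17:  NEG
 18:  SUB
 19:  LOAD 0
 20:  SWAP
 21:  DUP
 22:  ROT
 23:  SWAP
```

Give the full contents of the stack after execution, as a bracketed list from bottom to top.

PUSH 43  [43]
PUSH -9  [43, -9]
DIV      [-4]
PUSH -3  [-4, -3]
STORE 0  [-4]
PUSH -9  [-4, -9]
SWAP     [-9, -4]
ADD      [-13]
POP      []
PUSH 7   [7]
DUP      [7, 7]
DUP      [7, 7, 7]
GT       [7, 0]
LOAD 0   [7, 0, -3]
OVER     [7, 0, -3, 0]
LT       [7, 0, 1]
NEG      [7, 0, -1]
SUB      [7, 1]
LOAD 0   [7, 1, -3]
SWAP     [7, -3, 1]
DUP      [7, -3, 1, 1]
ROT      [7, 1, 1, -3]
SWAP     [7, 1, -3, 1]

[7, 1, -3, 1]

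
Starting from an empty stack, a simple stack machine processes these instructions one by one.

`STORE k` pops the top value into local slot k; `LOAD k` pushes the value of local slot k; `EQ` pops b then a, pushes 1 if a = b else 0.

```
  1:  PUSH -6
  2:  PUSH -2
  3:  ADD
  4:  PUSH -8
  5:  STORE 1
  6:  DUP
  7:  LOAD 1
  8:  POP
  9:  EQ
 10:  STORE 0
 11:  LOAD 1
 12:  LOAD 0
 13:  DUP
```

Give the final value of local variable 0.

1

PUSH -6  [-6]
PUSH -2  [-6, -2]
ADD      [-8]
PUSH -8  [-8, -8]
STORE 1  [-8]
DUP      [-8, -8]
LOAD 1   [-8, -8, -8]
POP      [-8, -8]
EQ       [1]
STORE 0  []
LOAD 1   [-8]
LOAD 0   [-8, 1]
DUP      [-8, 1, 1]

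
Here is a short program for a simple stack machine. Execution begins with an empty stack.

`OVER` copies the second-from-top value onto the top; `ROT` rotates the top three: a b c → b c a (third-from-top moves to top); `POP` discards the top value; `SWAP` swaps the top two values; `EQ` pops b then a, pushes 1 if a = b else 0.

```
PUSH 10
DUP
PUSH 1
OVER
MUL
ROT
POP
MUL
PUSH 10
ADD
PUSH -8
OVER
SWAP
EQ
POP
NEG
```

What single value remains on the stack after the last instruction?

PUSH 10 : [10]
DUP     : [10, 10]
PUSH 1  : [10, 10, 1]
OVER    : [10, 10, 1, 10]
MUL     : [10, 10, 10]
ROT     : [10, 10, 10]
POP     : [10, 10]
MUL     : [100]
PUSH 10 : [100, 10]
ADD     : [110]
PUSH -8 : [110, -8]
OVER    : [110, -8, 110]
SWAP    : [110, 110, -8]
EQ      : [110, 0]
POP     : [110]
NEG     : [-110]

-110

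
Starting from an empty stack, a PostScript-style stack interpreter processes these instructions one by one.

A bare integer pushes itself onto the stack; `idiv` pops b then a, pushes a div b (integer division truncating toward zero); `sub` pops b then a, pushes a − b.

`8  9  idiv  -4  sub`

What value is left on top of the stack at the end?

8    → 8
9    → 8 9
idiv → 0
-4   → 0 -4
sub  → 4

4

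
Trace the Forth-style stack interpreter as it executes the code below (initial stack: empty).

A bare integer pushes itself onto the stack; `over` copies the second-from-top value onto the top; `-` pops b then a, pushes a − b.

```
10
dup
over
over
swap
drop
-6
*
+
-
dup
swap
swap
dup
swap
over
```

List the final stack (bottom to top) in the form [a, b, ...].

[60, 60, 60, 60]

10    [10]
dup   [10, 10]
over  [10, 10, 10]
over  [10, 10, 10, 10]
swap  [10, 10, 10, 10]
drop  [10, 10, 10]
-6    [10, 10, 10, -6]
*     [10, 10, -60]
+     [10, -50]
-     [60]
dup   [60, 60]
swap  [60, 60]
swap  [60, 60]
dup   [60, 60, 60]
swap  [60, 60, 60]
over  [60, 60, 60, 60]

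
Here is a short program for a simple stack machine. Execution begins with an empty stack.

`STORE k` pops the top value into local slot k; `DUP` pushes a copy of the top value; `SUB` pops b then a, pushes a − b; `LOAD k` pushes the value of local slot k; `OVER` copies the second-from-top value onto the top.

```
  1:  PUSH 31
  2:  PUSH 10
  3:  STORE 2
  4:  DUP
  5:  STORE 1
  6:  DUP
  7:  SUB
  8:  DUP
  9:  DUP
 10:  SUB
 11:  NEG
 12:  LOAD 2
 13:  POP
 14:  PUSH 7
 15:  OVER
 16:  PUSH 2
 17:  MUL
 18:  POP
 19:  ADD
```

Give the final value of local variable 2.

10

PUSH 31 -> [31]
PUSH 10 -> [31, 10]
STORE 2 -> [31]
DUP     -> [31, 31]
STORE 1 -> [31]
DUP     -> [31, 31]
SUB     -> [0]
DUP     -> [0, 0]
DUP     -> [0, 0, 0]
SUB     -> [0, 0]
NEG     -> [0, 0]
LOAD 2  -> [0, 0, 10]
POP     -> [0, 0]
PUSH 7  -> [0, 0, 7]
OVER    -> [0, 0, 7, 0]
PUSH 2  -> [0, 0, 7, 0, 2]
MUL     -> [0, 0, 7, 0]
POP     -> [0, 0, 7]
ADD     -> [0, 7]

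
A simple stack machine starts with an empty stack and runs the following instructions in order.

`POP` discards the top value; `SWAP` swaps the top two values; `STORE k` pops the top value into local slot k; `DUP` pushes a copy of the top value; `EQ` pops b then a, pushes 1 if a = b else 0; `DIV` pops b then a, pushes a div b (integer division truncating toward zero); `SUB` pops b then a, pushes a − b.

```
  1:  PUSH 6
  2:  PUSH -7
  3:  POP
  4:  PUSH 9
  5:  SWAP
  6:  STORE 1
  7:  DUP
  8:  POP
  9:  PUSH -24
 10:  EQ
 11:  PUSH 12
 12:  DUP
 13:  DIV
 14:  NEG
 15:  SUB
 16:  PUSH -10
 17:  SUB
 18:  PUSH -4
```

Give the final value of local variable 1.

PUSH 6   → [6]
PUSH -7  → [6, -7]
POP      → [6]
PUSH 9   → [6, 9]
SWAP     → [9, 6]
STORE 1  → [9]
DUP      → [9, 9]
POP      → [9]
PUSH -24 → [9, -24]
EQ       → [0]
PUSH 12  → [0, 12]
DUP      → [0, 12, 12]
DIV      → [0, 1]
NEG      → [0, -1]
SUB      → [1]
PUSH -10 → [1, -10]
SUB      → [11]
PUSH -4  → [11, -4]

6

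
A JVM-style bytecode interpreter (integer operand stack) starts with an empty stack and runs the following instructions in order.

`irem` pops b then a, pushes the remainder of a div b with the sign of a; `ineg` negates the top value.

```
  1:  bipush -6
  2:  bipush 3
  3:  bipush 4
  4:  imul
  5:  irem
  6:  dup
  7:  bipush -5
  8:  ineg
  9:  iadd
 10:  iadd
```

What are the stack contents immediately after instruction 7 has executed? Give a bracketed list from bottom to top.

bipush -6 : [-6]
bipush 3  : [-6, 3]
bipush 4  : [-6, 3, 4]
imul      : [-6, 12]
irem      : [-6]
dup       : [-6, -6]
bipush -5 : [-6, -6, -5]

[-6, -6, -5]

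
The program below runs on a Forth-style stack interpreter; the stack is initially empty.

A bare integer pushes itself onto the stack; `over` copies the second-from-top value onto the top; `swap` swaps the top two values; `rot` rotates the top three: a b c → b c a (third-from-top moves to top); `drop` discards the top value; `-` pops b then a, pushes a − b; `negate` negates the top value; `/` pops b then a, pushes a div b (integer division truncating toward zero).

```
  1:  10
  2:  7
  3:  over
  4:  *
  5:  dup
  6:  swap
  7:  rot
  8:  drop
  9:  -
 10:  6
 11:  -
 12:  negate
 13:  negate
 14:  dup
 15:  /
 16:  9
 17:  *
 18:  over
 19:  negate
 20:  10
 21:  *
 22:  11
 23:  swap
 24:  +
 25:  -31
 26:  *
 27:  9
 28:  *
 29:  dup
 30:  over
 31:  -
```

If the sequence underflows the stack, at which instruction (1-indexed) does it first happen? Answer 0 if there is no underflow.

10     → 10
7      → 10 7
over   → 10 7 10
*      → 10 70
dup    → 10 70 70
swap   → 10 70 70
rot    → 70 70 10
drop   → 70 70
-      → 0
6      → 0 6
-      → -6
negate → 6
negate → -6
dup    → -6 -6
/      → 1
9      → 1 9
*      → 9
over  — needs 2 operands, stack has 1 → underflow

18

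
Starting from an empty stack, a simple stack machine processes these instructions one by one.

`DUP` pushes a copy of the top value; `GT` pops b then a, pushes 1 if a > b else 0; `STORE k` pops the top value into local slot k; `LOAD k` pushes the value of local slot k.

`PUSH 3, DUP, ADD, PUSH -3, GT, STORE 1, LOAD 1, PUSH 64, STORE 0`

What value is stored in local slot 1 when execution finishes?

PUSH 3  -> [3]
DUP     -> [3, 3]
ADD     -> [6]
PUSH -3 -> [6, -3]
GT      -> [1]
STORE 1 -> []
LOAD 1  -> [1]
PUSH 64 -> [1, 64]
STORE 0 -> [1]

1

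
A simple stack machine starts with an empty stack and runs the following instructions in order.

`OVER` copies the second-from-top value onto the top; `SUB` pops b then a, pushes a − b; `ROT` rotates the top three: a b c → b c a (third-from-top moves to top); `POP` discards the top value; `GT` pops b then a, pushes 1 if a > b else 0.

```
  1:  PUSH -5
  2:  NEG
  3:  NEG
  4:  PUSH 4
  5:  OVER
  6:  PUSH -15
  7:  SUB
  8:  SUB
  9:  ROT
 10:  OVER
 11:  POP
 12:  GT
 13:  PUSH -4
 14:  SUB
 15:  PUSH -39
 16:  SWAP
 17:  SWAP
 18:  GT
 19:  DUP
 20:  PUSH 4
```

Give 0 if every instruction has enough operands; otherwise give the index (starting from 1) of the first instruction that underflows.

9

PUSH -5  → [-5]
NEG      → [5]
NEG      → [-5]
PUSH 4   → [-5, 4]
OVER     → [-5, 4, -5]
PUSH -15 → [-5, 4, -5, -15]
SUB      → [-5, 4, 10]
SUB      → [-5, -6]
ROT  — needs 3 operands, stack has 2 → underflow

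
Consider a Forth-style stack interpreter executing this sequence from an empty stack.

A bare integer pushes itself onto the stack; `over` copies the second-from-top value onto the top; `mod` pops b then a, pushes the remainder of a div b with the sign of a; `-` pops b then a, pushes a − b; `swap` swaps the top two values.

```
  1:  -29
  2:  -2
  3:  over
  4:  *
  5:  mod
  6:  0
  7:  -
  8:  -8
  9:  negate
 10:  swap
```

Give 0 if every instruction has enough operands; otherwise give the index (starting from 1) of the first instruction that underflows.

-29    -> [-29]
-2     -> [-29, -2]
over   -> [-29, -2, -29]
*      -> [-29, 58]
mod    -> [-29]
0      -> [-29, 0]
-      -> [-29]
-8     -> [-29, -8]
negate -> [-29, 8]
swap   -> [8, -29]

0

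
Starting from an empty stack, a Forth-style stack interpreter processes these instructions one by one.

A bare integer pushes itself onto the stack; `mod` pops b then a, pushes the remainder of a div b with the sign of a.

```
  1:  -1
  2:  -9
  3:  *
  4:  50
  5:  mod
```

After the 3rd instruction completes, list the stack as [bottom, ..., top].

[9]

-1  [-1]
-9  [-1, -9]
*   [9]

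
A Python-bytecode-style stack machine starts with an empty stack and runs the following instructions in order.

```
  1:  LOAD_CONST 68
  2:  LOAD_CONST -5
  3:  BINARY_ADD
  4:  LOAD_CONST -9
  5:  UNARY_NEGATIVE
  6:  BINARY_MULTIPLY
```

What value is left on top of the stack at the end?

LOAD_CONST 68    [68]
LOAD_CONST -5    [68, -5]
BINARY_ADD       [63]
LOAD_CONST -9    [63, -9]
UNARY_NEGATIVE   [63, 9]
BINARY_MULTIPLY  [567]

567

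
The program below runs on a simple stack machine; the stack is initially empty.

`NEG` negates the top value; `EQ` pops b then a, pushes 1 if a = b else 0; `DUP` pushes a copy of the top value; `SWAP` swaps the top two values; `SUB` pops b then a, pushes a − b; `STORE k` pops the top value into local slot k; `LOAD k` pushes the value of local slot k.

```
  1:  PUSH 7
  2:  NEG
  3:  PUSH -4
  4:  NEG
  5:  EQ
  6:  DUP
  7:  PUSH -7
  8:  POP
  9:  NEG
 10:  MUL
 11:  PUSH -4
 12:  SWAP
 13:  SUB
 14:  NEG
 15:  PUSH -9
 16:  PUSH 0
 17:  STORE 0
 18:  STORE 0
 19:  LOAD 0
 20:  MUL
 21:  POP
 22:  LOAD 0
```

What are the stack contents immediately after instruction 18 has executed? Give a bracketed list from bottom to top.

PUSH 7  → 7
NEG     → -7
PUSH -4 → -7 -4
NEG     → -7 4
EQ      → 0
DUP     → 0 0
PUSH -7 → 0 0 -7
POP     → 0 0
NEG     → 0 0
MUL     → 0
PUSH -4 → 0 -4
SWAP    → -4 0
SUB     → -4
NEG     → 4
PUSH -9 → 4 -9
PUSH 0  → 4 -9 0
STORE 0 → 4 -9
STORE 0 → 4

[4]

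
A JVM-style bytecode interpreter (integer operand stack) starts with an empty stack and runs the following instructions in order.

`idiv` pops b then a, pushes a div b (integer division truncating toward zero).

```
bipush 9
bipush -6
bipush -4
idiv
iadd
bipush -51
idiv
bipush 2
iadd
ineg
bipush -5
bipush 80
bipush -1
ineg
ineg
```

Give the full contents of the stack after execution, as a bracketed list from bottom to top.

bipush 9    9
bipush -6   9 -6
bipush -4   9 -6 -4
idiv        9 1
iadd        10
bipush -51  10 -51
idiv        0
bipush 2    0 2
iadd        2
ineg        -2
bipush -5   -2 -5
bipush 80   -2 -5 80
bipush -1   -2 -5 80 -1
ineg        -2 -5 80 1
ineg        -2 -5 80 -1

[-2, -5, 80, -1]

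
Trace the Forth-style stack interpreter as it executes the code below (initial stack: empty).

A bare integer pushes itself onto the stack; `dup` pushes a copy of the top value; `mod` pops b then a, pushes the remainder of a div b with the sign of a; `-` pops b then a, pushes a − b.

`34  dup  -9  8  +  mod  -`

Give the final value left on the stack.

34  : 34
dup : 34 34
-9  : 34 34 -9
8   : 34 34 -9 8
+   : 34 34 -1
mod : 34 0
-   : 34

34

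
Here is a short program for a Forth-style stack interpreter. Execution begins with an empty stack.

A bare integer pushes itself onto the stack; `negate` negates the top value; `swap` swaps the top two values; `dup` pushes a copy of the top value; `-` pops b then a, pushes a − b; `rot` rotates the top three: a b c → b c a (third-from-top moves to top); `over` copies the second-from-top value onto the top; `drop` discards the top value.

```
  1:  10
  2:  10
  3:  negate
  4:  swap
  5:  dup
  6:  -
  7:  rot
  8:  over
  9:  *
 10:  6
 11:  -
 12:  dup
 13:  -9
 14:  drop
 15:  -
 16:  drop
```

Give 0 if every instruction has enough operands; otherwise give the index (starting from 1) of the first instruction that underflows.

7

10      10
10      10 10
negate  10 -10
swap    -10 10
dup     -10 10 10
-       -10 0
rot  — needs 3 operands, stack has 2 → underflow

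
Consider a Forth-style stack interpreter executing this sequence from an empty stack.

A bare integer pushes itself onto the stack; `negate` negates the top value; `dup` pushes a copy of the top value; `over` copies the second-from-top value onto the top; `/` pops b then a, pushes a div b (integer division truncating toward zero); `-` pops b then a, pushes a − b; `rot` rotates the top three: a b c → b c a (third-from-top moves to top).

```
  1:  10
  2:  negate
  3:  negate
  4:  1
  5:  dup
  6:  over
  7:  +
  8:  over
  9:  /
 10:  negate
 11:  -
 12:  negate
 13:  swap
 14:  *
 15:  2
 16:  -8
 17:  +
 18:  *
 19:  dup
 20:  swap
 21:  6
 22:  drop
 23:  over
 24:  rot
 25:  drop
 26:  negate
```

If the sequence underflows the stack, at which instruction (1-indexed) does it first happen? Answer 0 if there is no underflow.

10      10
negate  -10
negate  10
1       10 1
dup     10 1 1
over    10 1 1 1
+       10 1 2
over    10 1 2 1
/       10 1 2
negate  10 1 -2
-       10 3
negate  10 -3
swap    -3 10
*       -30
2       -30 2
-8      -30 2 -8
+       -30 -6
*       180
dup     180 180
swap    180 180
6       180 180 6
drop    180 180
over    180 180 180
rot     180 180 180
drop    180 180
negate  180 -180

0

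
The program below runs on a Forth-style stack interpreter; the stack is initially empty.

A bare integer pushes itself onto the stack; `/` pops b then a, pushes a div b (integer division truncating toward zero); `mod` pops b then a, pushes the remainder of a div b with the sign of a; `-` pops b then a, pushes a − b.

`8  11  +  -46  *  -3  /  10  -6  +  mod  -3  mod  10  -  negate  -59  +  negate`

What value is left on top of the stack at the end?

8      → 8
11     → 8 11
+      → 19
-46    → 19 -46
*      → -874
-3     → -874 -3
/      → 291
10     → 291 10
-6     → 291 10 -6
+      → 291 4
mod    → 3
-3     → 3 -3
mod    → 0
10     → 0 10
-      → -10
negate → 10
-59    → 10 -59
+      → -49
negate → 49

49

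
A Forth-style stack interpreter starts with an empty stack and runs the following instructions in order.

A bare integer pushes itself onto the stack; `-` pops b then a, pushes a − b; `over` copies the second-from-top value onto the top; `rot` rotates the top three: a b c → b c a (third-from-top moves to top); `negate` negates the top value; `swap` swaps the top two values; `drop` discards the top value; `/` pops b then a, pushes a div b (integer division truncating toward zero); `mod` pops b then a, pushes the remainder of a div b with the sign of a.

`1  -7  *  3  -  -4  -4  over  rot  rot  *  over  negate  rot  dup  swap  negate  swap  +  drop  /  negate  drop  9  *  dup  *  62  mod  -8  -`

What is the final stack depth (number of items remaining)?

1

1      : 1
-7     : 1 -7
*      : -7
3      : -7 3
-      : -10
-4     : -10 -4
-4     : -10 -4 -4
over   : -10 -4 -4 -4
rot    : -10 -4 -4 -4
rot    : -10 -4 -4 -4
*      : -10 -4 16
over   : -10 -4 16 -4
negate : -10 -4 16 4
rot    : -10 16 4 -4
dup    : -10 16 4 -4 -4
swap   : -10 16 4 -4 -4
negate : -10 16 4 -4 4
swap   : -10 16 4 4 -4
+      : -10 16 4 0
drop   : -10 16 4
/      : -10 4
negate : -10 -4
drop   : -10
9      : -10 9
*      : -90
dup    : -90 -90
*      : 8100
62     : 8100 62
mod    : 40
-8     : 40 -8
-      : 48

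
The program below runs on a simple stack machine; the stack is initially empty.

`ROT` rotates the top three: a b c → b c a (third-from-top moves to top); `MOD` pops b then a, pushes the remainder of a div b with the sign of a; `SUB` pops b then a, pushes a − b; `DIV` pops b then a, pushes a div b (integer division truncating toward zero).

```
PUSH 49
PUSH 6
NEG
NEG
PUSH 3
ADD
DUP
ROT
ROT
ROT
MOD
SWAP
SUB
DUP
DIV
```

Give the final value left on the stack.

1

PUSH 49 -> 49
PUSH 6  -> 49 6
NEG     -> 49 -6
NEG     -> 49 6
PUSH 3  -> 49 6 3
ADD     -> 49 9
DUP     -> 49 9 9
ROT     -> 9 9 49
ROT     -> 9 49 9
ROT     -> 49 9 9
MOD     -> 49 0
SWAP    -> 0 49
SUB     -> -49
DUP     -> -49 -49
DIV     -> 1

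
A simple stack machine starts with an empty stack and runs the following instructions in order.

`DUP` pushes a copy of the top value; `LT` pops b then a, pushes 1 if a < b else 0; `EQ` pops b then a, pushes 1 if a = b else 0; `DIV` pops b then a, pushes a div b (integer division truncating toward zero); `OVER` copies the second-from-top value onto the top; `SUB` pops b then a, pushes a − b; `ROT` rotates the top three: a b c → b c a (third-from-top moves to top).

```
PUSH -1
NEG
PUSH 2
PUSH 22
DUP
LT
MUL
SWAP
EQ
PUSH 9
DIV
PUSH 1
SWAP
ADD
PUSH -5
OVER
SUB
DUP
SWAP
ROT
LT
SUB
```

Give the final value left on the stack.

PUSH -1 -> -1
NEG     -> 1
PUSH 2  -> 1 2
PUSH 22 -> 1 2 22
DUP     -> 1 2 22 22
LT      -> 1 2 0
MUL     -> 1 0
SWAP    -> 0 1
EQ      -> 0
PUSH 9  -> 0 9
DIV     -> 0
PUSH 1  -> 0 1
SWAP    -> 1 0
ADD     -> 1
PUSH -5 -> 1 -5
OVER    -> 1 -5 1
SUB     -> 1 -6
DUP     -> 1 -6 -6
SWAP    -> 1 -6 -6
ROT     -> -6 -6 1
LT      -> -6 1
SUB     -> -7

-7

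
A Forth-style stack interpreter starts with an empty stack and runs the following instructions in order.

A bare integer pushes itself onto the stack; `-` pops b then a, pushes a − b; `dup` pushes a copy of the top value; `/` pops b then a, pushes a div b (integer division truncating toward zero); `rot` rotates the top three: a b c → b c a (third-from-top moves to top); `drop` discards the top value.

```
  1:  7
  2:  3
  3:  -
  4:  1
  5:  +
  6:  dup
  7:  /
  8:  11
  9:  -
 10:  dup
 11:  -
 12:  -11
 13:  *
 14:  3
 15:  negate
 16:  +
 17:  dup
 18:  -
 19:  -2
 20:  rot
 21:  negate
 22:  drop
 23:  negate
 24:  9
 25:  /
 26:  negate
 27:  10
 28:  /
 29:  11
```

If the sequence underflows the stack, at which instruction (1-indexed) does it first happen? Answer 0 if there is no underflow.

20

7       [7]
3       [7, 3]
-       [4]
1       [4, 1]
+       [5]
dup     [5, 5]
/       [1]
11      [1, 11]
-       [-10]
dup     [-10, -10]
-       [0]
-11     [0, -11]
*       [0]
3       [0, 3]
negate  [0, -3]
+       [-3]
dup     [-3, -3]
-       [0]
-2      [0, -2]
rot  — needs 3 operands, stack has 2 → underflow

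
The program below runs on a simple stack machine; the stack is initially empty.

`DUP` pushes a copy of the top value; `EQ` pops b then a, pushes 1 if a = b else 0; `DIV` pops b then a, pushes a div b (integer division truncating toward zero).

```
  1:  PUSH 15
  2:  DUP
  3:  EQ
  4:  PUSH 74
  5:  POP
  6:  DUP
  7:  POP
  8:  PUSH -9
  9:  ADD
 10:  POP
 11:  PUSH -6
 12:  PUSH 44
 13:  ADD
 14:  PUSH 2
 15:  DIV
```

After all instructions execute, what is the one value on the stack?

PUSH 15 -> 15
DUP     -> 15 15
EQ      -> 1
PUSH 74 -> 1 74
POP     -> 1
DUP     -> 1 1
POP     -> 1
PUSH -9 -> 1 -9
ADD     -> -8
POP     -> (empty)
PUSH -6 -> -6
PUSH 44 -> -6 44
ADD     -> 38
PUSH 2  -> 38 2
DIV     -> 19

19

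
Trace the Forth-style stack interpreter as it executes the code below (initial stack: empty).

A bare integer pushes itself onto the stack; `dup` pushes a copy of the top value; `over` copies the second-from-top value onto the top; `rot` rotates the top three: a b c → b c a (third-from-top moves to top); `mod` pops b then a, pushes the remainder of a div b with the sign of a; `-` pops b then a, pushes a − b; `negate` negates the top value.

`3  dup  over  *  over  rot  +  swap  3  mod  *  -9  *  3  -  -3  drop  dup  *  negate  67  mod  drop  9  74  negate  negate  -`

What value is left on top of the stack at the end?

3      : [3]
dup    : [3, 3]
over   : [3, 3, 3]
*      : [3, 9]
over   : [3, 9, 3]
rot    : [9, 3, 3]
+      : [9, 6]
swap   : [6, 9]
3      : [6, 9, 3]
mod    : [6, 0]
*      : [0]
-9     : [0, -9]
*      : [0]
3      : [0, 3]
-      : [-3]
-3     : [-3, -3]
drop   : [-3]
dup    : [-3, -3]
*      : [9]
negate : [-9]
67     : [-9, 67]
mod    : [-9]
drop   : []
9      : [9]
74     : [9, 74]
negate : [9, -74]
negate : [9, 74]
-      : [-65]

-65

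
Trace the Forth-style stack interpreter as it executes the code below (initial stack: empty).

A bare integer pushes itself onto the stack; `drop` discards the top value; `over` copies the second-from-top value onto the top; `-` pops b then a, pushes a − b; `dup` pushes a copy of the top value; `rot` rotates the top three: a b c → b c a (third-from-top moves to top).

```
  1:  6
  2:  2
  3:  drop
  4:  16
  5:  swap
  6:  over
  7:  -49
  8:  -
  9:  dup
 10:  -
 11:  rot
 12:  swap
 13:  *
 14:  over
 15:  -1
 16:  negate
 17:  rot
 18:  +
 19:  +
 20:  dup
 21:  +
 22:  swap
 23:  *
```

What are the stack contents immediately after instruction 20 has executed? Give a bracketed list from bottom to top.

6      → [6]
2      → [6, 2]
drop   → [6]
16     → [6, 16]
swap   → [16, 6]
over   → [16, 6, 16]
-49    → [16, 6, 16, -49]
-      → [16, 6, 65]
dup    → [16, 6, 65, 65]
-      → [16, 6, 0]
rot    → [6, 0, 16]
swap   → [6, 16, 0]
*      → [6, 0]
over   → [6, 0, 6]
-1     → [6, 0, 6, -1]
negate → [6, 0, 6, 1]
rot    → [6, 6, 1, 0]
+      → [6, 6, 1]
+      → [6, 7]
dup    → [6, 7, 7]

[6, 7, 7]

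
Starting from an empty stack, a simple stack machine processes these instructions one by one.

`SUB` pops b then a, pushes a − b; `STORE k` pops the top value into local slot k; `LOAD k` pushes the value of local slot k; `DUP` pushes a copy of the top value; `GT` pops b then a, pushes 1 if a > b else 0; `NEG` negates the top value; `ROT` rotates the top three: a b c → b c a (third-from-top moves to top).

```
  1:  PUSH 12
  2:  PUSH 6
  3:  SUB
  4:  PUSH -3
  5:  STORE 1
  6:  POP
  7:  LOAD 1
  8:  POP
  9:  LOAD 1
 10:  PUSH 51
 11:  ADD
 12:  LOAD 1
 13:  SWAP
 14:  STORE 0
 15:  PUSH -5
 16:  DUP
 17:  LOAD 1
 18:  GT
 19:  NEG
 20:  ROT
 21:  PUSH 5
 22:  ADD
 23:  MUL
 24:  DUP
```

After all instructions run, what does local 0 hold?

PUSH 12 : 12
PUSH 6  : 12 6
SUB     : 6
PUSH -3 : 6 -3
STORE 1 : 6
POP     : (empty)
LOAD 1  : -3
POP     : (empty)
LOAD 1  : -3
PUSH 51 : -3 51
ADD     : 48
LOAD 1  : 48 -3
SWAP    : -3 48
STORE 0 : -3
PUSH -5 : -3 -5
DUP     : -3 -5 -5
LOAD 1  : -3 -5 -5 -3
GT      : -3 -5 0
NEG     : -3 -5 0
ROT     : -5 0 -3
PUSH 5  : -5 0 -3 5
ADD     : -5 0 2
MUL     : -5 0
DUP     : -5 0 0

48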